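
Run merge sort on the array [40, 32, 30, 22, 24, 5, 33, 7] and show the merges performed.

Divide and conquer:
  Merge [40] + [32] -> [32, 40]
  Merge [30] + [22] -> [22, 30]
  Merge [32, 40] + [22, 30] -> [22, 30, 32, 40]
  Merge [24] + [5] -> [5, 24]
  Merge [33] + [7] -> [7, 33]
  Merge [5, 24] + [7, 33] -> [5, 7, 24, 33]
  Merge [22, 30, 32, 40] + [5, 7, 24, 33] -> [5, 7, 22, 24, 30, 32, 33, 40]


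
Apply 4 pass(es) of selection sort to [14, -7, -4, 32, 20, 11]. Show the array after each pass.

Pass 1: Select minimum -7 at index 1, swap -> [-7, 14, -4, 32, 20, 11]
Pass 2: Select minimum -4 at index 2, swap -> [-7, -4, 14, 32, 20, 11]
Pass 3: Select minimum 11 at index 5, swap -> [-7, -4, 11, 32, 20, 14]
Pass 4: Select minimum 14 at index 5, swap -> [-7, -4, 11, 14, 20, 32]


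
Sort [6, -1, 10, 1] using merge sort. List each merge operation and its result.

Divide and conquer:
  Merge [6] + [-1] -> [-1, 6]
  Merge [10] + [1] -> [1, 10]
  Merge [-1, 6] + [1, 10] -> [-1, 1, 6, 10]


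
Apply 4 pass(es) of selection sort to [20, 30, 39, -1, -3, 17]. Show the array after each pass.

Pass 1: Select minimum -3 at index 4, swap -> [-3, 30, 39, -1, 20, 17]
Pass 2: Select minimum -1 at index 3, swap -> [-3, -1, 39, 30, 20, 17]
Pass 3: Select minimum 17 at index 5, swap -> [-3, -1, 17, 30, 20, 39]
Pass 4: Select minimum 20 at index 4, swap -> [-3, -1, 17, 20, 30, 39]


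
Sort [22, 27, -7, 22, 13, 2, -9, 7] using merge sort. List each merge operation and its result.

Divide and conquer:
  Merge [22] + [27] -> [22, 27]
  Merge [-7] + [22] -> [-7, 22]
  Merge [22, 27] + [-7, 22] -> [-7, 22, 22, 27]
  Merge [13] + [2] -> [2, 13]
  Merge [-9] + [7] -> [-9, 7]
  Merge [2, 13] + [-9, 7] -> [-9, 2, 7, 13]
  Merge [-7, 22, 22, 27] + [-9, 2, 7, 13] -> [-9, -7, 2, 7, 13, 22, 22, 27]


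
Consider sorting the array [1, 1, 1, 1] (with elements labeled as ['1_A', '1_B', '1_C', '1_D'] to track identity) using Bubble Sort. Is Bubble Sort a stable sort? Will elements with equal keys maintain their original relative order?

Trace Bubble Sort on the labeled array (the key is the number; the letter only tracks identity):
  After pass 1: [1_A, 1_B, 1_C, 1_D] (no swaps, done)
Final order: [1_A, 1_B, 1_C, 1_D]
Equal keys:
  value 1: originally 1_A, 1_B, 1_C, 1_D; after sorting 1_A, 1_B, 1_C, 1_D -> order preserved
All equal keys kept their original relative order. Bubble Sort is stable: it only swaps adjacent elements when the left one is strictly greater, so equal keys never move past each other.
Answer: Stable


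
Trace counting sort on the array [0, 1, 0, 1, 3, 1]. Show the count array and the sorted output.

Count array: [2, 3, 0, 1]
(count[i] = number of elements equal to i)
Cumulative count: [2, 5, 5, 6]
Sorted: [0, 0, 1, 1, 1, 3]


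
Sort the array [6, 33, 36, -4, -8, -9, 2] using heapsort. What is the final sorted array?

Build heap: [36, 33, 6, -4, -8, -9, 2]
Extract 36: [33, 2, 6, -4, -8, -9, 36]
Extract 33: [6, 2, -9, -4, -8, 33, 36]
Extract 6: [2, -4, -9, -8, 6, 33, 36]
Extract 2: [-4, -8, -9, 2, 6, 33, 36]
Extract -4: [-8, -9, -4, 2, 6, 33, 36]
Extract -8: [-9, -8, -4, 2, 6, 33, 36]


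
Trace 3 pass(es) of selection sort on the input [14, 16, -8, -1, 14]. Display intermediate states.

Pass 1: Select minimum -8 at index 2, swap -> [-8, 16, 14, -1, 14]
Pass 2: Select minimum -1 at index 3, swap -> [-8, -1, 14, 16, 14]
Pass 3: Select minimum 14 at index 2, swap -> [-8, -1, 14, 16, 14]


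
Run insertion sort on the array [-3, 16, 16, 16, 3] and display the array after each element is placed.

First element -3 is already 'sorted'
Insert 16: shifted 0 elements -> [-3, 16, 16, 16, 3]
Insert 16: shifted 0 elements -> [-3, 16, 16, 16, 3]
Insert 16: shifted 0 elements -> [-3, 16, 16, 16, 3]
Insert 3: shifted 3 elements -> [-3, 3, 16, 16, 16]


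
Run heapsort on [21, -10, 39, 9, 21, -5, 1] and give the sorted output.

Build heap: [39, 21, 21, 9, -10, -5, 1]
Extract 39: [21, 9, 21, 1, -10, -5, 39]
Extract 21: [21, 9, -5, 1, -10, 21, 39]
Extract 21: [9, 1, -5, -10, 21, 21, 39]
Extract 9: [1, -10, -5, 9, 21, 21, 39]
Extract 1: [-5, -10, 1, 9, 21, 21, 39]
Extract -5: [-10, -5, 1, 9, 21, 21, 39]


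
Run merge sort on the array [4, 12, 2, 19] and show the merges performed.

Divide and conquer:
  Merge [4] + [12] -> [4, 12]
  Merge [2] + [19] -> [2, 19]
  Merge [4, 12] + [2, 19] -> [2, 4, 12, 19]


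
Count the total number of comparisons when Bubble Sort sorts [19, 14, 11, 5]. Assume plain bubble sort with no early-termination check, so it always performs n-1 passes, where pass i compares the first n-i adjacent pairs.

Pass 1: compare adjacent pairs (0,1)..(2,3) = 3 comparison(s), 3 swap(s) -> [14, 11, 5, 19]
Pass 2: compare adjacent pairs (0,1)..(1,2) = 2 comparison(s), 2 swap(s) -> [11, 5, 14, 19]
Pass 3: compare adjacent pairs (0,1)..(0,1) = 1 comparison(s), 1 swap(s) -> [5, 11, 14, 19]
Total comparisons: 3 + 2 + 1 = 6


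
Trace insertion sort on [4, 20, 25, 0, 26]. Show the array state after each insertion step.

First element 4 is already 'sorted'
Insert 20: shifted 0 elements -> [4, 20, 25, 0, 26]
Insert 25: shifted 0 elements -> [4, 20, 25, 0, 26]
Insert 0: shifted 3 elements -> [0, 4, 20, 25, 26]
Insert 26: shifted 0 elements -> [0, 4, 20, 25, 26]


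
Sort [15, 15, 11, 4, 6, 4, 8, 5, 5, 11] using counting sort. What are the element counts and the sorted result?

Count array: [0, 0, 0, 0, 2, 2, 1, 0, 1, 0, 0, 2, 0, 0, 0, 2]
(count[i] = number of elements equal to i)
Cumulative count: [0, 0, 0, 0, 2, 4, 5, 5, 6, 6, 6, 8, 8, 8, 8, 10]
Sorted: [4, 4, 5, 5, 6, 8, 11, 11, 15, 15]


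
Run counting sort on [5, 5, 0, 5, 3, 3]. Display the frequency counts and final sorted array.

Count array: [1, 0, 0, 2, 0, 3]
(count[i] = number of elements equal to i)
Cumulative count: [1, 1, 1, 3, 3, 6]
Sorted: [0, 3, 3, 5, 5, 5]


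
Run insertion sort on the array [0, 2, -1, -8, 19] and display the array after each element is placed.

First element 0 is already 'sorted'
Insert 2: shifted 0 elements -> [0, 2, -1, -8, 19]
Insert -1: shifted 2 elements -> [-1, 0, 2, -8, 19]
Insert -8: shifted 3 elements -> [-8, -1, 0, 2, 19]
Insert 19: shifted 0 elements -> [-8, -1, 0, 2, 19]


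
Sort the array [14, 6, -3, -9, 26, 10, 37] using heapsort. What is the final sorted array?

Build heap: [37, 26, 14, -9, 6, 10, -3]
Extract 37: [26, 6, 14, -9, -3, 10, 37]
Extract 26: [14, 6, 10, -9, -3, 26, 37]
Extract 14: [10, 6, -3, -9, 14, 26, 37]
Extract 10: [6, -9, -3, 10, 14, 26, 37]
Extract 6: [-3, -9, 6, 10, 14, 26, 37]
Extract -3: [-9, -3, 6, 10, 14, 26, 37]


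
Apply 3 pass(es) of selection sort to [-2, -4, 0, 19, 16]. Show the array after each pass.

Pass 1: Select minimum -4 at index 1, swap -> [-4, -2, 0, 19, 16]
Pass 2: Select minimum -2 at index 1, swap -> [-4, -2, 0, 19, 16]
Pass 3: Select minimum 0 at index 2, swap -> [-4, -2, 0, 19, 16]


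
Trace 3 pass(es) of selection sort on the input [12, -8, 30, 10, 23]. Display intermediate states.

Pass 1: Select minimum -8 at index 1, swap -> [-8, 12, 30, 10, 23]
Pass 2: Select minimum 10 at index 3, swap -> [-8, 10, 30, 12, 23]
Pass 3: Select minimum 12 at index 3, swap -> [-8, 10, 12, 30, 23]


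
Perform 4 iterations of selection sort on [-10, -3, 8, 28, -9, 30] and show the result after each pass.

Pass 1: Select minimum -10 at index 0, swap -> [-10, -3, 8, 28, -9, 30]
Pass 2: Select minimum -9 at index 4, swap -> [-10, -9, 8, 28, -3, 30]
Pass 3: Select minimum -3 at index 4, swap -> [-10, -9, -3, 28, 8, 30]
Pass 4: Select minimum 8 at index 4, swap -> [-10, -9, -3, 8, 28, 30]


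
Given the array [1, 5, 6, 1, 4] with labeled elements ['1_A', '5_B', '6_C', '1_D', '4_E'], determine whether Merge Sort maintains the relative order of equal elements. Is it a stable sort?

Trace Merge Sort on the labeled array (the key is the number; the letter only tracks identity):
  Merge [1_A] + [5_B] -> [1_A, 5_B]
  Merge [1_D] + [4_E] -> [1_D, 4_E]
  Merge [6_C] + [1_D, 4_E] -> [1_D, 4_E, 6_C]
  Merge [1_A, 5_B] + [1_D, 4_E, 6_C] -> [1_A, 1_D, 4_E, 5_B, 6_C]
Final order: [1_A, 1_D, 4_E, 5_B, 6_C]
Equal keys:
  value 1: originally 1_A, 1_D; after sorting 1_A, 1_D -> order preserved
All equal keys kept their original relative order. Merge Sort is stable: when the heads of the two halves are equal the merge takes from the left half first.
Answer: Stable


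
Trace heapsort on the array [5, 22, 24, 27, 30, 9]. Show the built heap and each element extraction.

Build heap: [30, 27, 24, 5, 22, 9]
Extract 30: [27, 22, 24, 5, 9, 30]
Extract 27: [24, 22, 9, 5, 27, 30]
Extract 24: [22, 5, 9, 24, 27, 30]
Extract 22: [9, 5, 22, 24, 27, 30]
Extract 9: [5, 9, 22, 24, 27, 30]


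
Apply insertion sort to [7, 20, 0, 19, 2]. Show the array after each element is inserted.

First element 7 is already 'sorted'
Insert 20: shifted 0 elements -> [7, 20, 0, 19, 2]
Insert 0: shifted 2 elements -> [0, 7, 20, 19, 2]
Insert 19: shifted 1 elements -> [0, 7, 19, 20, 2]
Insert 2: shifted 3 elements -> [0, 2, 7, 19, 20]


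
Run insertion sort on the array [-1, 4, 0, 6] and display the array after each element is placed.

First element -1 is already 'sorted'
Insert 4: shifted 0 elements -> [-1, 4, 0, 6]
Insert 0: shifted 1 elements -> [-1, 0, 4, 6]
Insert 6: shifted 0 elements -> [-1, 0, 4, 6]


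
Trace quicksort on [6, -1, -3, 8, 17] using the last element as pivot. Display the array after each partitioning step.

Partition 1: pivot=17 at index 4 -> [6, -1, -3, 8, 17]
Partition 2: pivot=8 at index 3 -> [6, -1, -3, 8, 17]
Partition 3: pivot=-3 at index 0 -> [-3, -1, 6, 8, 17]
Partition 4: pivot=6 at index 2 -> [-3, -1, 6, 8, 17]


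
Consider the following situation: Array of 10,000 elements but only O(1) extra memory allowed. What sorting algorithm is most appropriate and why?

Best choice: Heapsort
Reason: Heapsort rearranges the array in place using O(1) auxiliary space and still guarantees O(n log n) time; quicksort partitions in place but needs Theta(log n) stack space for recursion (O(n) in the worst case), and mergesort requires O(n) auxiliary space


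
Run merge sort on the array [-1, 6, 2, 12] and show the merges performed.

Divide and conquer:
  Merge [-1] + [6] -> [-1, 6]
  Merge [2] + [12] -> [2, 12]
  Merge [-1, 6] + [2, 12] -> [-1, 2, 6, 12]


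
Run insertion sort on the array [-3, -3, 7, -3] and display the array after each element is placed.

First element -3 is already 'sorted'
Insert -3: shifted 0 elements -> [-3, -3, 7, -3]
Insert 7: shifted 0 elements -> [-3, -3, 7, -3]
Insert -3: shifted 1 elements -> [-3, -3, -3, 7]


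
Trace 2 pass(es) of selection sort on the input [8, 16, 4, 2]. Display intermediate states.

Pass 1: Select minimum 2 at index 3, swap -> [2, 16, 4, 8]
Pass 2: Select minimum 4 at index 2, swap -> [2, 4, 16, 8]


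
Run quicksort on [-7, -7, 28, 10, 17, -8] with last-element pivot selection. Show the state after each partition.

Partition 1: pivot=-8 at index 0 -> [-8, -7, 28, 10, 17, -7]
Partition 2: pivot=-7 at index 2 -> [-8, -7, -7, 10, 17, 28]
Partition 3: pivot=28 at index 5 -> [-8, -7, -7, 10, 17, 28]
Partition 4: pivot=17 at index 4 -> [-8, -7, -7, 10, 17, 28]


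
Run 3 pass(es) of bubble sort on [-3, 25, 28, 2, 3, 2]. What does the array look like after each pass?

After pass 1: [-3, 25, 2, 3, 2, 28] (3 swaps)
After pass 2: [-3, 2, 3, 2, 25, 28] (3 swaps)
After pass 3: [-3, 2, 2, 3, 25, 28] (1 swaps)
Total swaps: 7


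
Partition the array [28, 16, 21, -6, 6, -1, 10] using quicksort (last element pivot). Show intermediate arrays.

Partition 1: pivot=10 at index 3 -> [-6, 6, -1, 10, 16, 21, 28]
Partition 2: pivot=-1 at index 1 -> [-6, -1, 6, 10, 16, 21, 28]
Partition 3: pivot=28 at index 6 -> [-6, -1, 6, 10, 16, 21, 28]
Partition 4: pivot=21 at index 5 -> [-6, -1, 6, 10, 16, 21, 28]


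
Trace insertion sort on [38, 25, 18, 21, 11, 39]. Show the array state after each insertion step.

First element 38 is already 'sorted'
Insert 25: shifted 1 elements -> [25, 38, 18, 21, 11, 39]
Insert 18: shifted 2 elements -> [18, 25, 38, 21, 11, 39]
Insert 21: shifted 2 elements -> [18, 21, 25, 38, 11, 39]
Insert 11: shifted 4 elements -> [11, 18, 21, 25, 38, 39]
Insert 39: shifted 0 elements -> [11, 18, 21, 25, 38, 39]


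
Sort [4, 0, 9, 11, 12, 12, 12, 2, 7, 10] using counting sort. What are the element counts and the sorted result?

Count array: [1, 0, 1, 0, 1, 0, 0, 1, 0, 1, 1, 1, 3]
(count[i] = number of elements equal to i)
Cumulative count: [1, 1, 2, 2, 3, 3, 3, 4, 4, 5, 6, 7, 10]
Sorted: [0, 2, 4, 7, 9, 10, 11, 12, 12, 12]


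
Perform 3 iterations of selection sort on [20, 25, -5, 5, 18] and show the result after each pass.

Pass 1: Select minimum -5 at index 2, swap -> [-5, 25, 20, 5, 18]
Pass 2: Select minimum 5 at index 3, swap -> [-5, 5, 20, 25, 18]
Pass 3: Select minimum 18 at index 4, swap -> [-5, 5, 18, 25, 20]


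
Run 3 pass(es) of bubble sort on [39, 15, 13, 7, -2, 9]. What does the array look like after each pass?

After pass 1: [15, 13, 7, -2, 9, 39] (5 swaps)
After pass 2: [13, 7, -2, 9, 15, 39] (4 swaps)
After pass 3: [7, -2, 9, 13, 15, 39] (3 swaps)
Total swaps: 12


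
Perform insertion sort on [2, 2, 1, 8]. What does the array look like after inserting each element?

First element 2 is already 'sorted'
Insert 2: shifted 0 elements -> [2, 2, 1, 8]
Insert 1: shifted 2 elements -> [1, 2, 2, 8]
Insert 8: shifted 0 elements -> [1, 2, 2, 8]


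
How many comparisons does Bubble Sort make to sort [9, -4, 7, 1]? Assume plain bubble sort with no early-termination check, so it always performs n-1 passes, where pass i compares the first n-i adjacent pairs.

Pass 1: compare adjacent pairs (0,1)..(2,3) = 3 comparison(s), 3 swap(s) -> [-4, 7, 1, 9]
Pass 2: compare adjacent pairs (0,1)..(1,2) = 2 comparison(s), 1 swap(s) -> [-4, 1, 7, 9]
Pass 3: compare adjacent pairs (0,1)..(0,1) = 1 comparison(s), 0 swap(s) -> [-4, 1, 7, 9]
Total comparisons: 3 + 2 + 1 = 6


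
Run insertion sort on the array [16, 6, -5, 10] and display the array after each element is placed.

First element 16 is already 'sorted'
Insert 6: shifted 1 elements -> [6, 16, -5, 10]
Insert -5: shifted 2 elements -> [-5, 6, 16, 10]
Insert 10: shifted 1 elements -> [-5, 6, 10, 16]


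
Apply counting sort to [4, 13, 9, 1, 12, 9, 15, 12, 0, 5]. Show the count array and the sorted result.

Count array: [1, 1, 0, 0, 1, 1, 0, 0, 0, 2, 0, 0, 2, 1, 0, 1]
(count[i] = number of elements equal to i)
Cumulative count: [1, 2, 2, 2, 3, 4, 4, 4, 4, 6, 6, 6, 8, 9, 9, 10]
Sorted: [0, 1, 4, 5, 9, 9, 12, 12, 13, 15]


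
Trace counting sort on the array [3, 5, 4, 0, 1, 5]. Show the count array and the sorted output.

Count array: [1, 1, 0, 1, 1, 2]
(count[i] = number of elements equal to i)
Cumulative count: [1, 2, 2, 3, 4, 6]
Sorted: [0, 1, 3, 4, 5, 5]


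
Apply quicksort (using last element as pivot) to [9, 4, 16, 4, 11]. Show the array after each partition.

Partition 1: pivot=11 at index 3 -> [9, 4, 4, 11, 16]
Partition 2: pivot=4 at index 1 -> [4, 4, 9, 11, 16]


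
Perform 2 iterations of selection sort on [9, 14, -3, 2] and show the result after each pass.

Pass 1: Select minimum -3 at index 2, swap -> [-3, 14, 9, 2]
Pass 2: Select minimum 2 at index 3, swap -> [-3, 2, 9, 14]


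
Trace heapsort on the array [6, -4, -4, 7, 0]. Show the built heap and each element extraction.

Build heap: [7, 6, -4, -4, 0]
Extract 7: [6, 0, -4, -4, 7]
Extract 6: [0, -4, -4, 6, 7]
Extract 0: [-4, -4, 0, 6, 7]
Extract -4: [-4, -4, 0, 6, 7]


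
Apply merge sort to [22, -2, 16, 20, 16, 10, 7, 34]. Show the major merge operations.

Divide and conquer:
  Merge [22] + [-2] -> [-2, 22]
  Merge [16] + [20] -> [16, 20]
  Merge [-2, 22] + [16, 20] -> [-2, 16, 20, 22]
  Merge [16] + [10] -> [10, 16]
  Merge [7] + [34] -> [7, 34]
  Merge [10, 16] + [7, 34] -> [7, 10, 16, 34]
  Merge [-2, 16, 20, 22] + [7, 10, 16, 34] -> [-2, 7, 10, 16, 16, 20, 22, 34]


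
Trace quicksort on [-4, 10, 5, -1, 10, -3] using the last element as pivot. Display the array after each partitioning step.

Partition 1: pivot=-3 at index 1 -> [-4, -3, 5, -1, 10, 10]
Partition 2: pivot=10 at index 5 -> [-4, -3, 5, -1, 10, 10]
Partition 3: pivot=10 at index 4 -> [-4, -3, 5, -1, 10, 10]
Partition 4: pivot=-1 at index 2 -> [-4, -3, -1, 5, 10, 10]


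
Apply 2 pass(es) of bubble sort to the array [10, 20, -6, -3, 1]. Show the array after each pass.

After pass 1: [10, -6, -3, 1, 20] (3 swaps)
After pass 2: [-6, -3, 1, 10, 20] (3 swaps)
Total swaps: 6


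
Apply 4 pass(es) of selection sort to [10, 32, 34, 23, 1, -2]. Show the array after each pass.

Pass 1: Select minimum -2 at index 5, swap -> [-2, 32, 34, 23, 1, 10]
Pass 2: Select minimum 1 at index 4, swap -> [-2, 1, 34, 23, 32, 10]
Pass 3: Select minimum 10 at index 5, swap -> [-2, 1, 10, 23, 32, 34]
Pass 4: Select minimum 23 at index 3, swap -> [-2, 1, 10, 23, 32, 34]


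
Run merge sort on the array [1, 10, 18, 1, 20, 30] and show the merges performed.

Divide and conquer:
  Merge [10] + [18] -> [10, 18]
  Merge [1] + [10, 18] -> [1, 10, 18]
  Merge [20] + [30] -> [20, 30]
  Merge [1] + [20, 30] -> [1, 20, 30]
  Merge [1, 10, 18] + [1, 20, 30] -> [1, 1, 10, 18, 20, 30]


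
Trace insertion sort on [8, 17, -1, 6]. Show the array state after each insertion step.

First element 8 is already 'sorted'
Insert 17: shifted 0 elements -> [8, 17, -1, 6]
Insert -1: shifted 2 elements -> [-1, 8, 17, 6]
Insert 6: shifted 2 elements -> [-1, 6, 8, 17]


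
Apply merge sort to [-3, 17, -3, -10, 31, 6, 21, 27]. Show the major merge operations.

Divide and conquer:
  Merge [-3] + [17] -> [-3, 17]
  Merge [-3] + [-10] -> [-10, -3]
  Merge [-3, 17] + [-10, -3] -> [-10, -3, -3, 17]
  Merge [31] + [6] -> [6, 31]
  Merge [21] + [27] -> [21, 27]
  Merge [6, 31] + [21, 27] -> [6, 21, 27, 31]
  Merge [-10, -3, -3, 17] + [6, 21, 27, 31] -> [-10, -3, -3, 6, 17, 21, 27, 31]


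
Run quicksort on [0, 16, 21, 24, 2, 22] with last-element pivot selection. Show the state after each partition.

Partition 1: pivot=22 at index 4 -> [0, 16, 21, 2, 22, 24]
Partition 2: pivot=2 at index 1 -> [0, 2, 21, 16, 22, 24]
Partition 3: pivot=16 at index 2 -> [0, 2, 16, 21, 22, 24]


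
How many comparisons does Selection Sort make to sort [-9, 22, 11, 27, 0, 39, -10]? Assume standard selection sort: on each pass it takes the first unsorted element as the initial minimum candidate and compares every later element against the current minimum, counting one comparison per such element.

Pass 1: scan indices 1..6 for the minimum = 6 comparison(s); min is -10, place at index 0 -> [-10, 22, 11, 27, 0, 39, -9]
Pass 2: scan indices 2..6 for the minimum = 5 comparison(s); min is -9, place at index 1 -> [-10, -9, 11, 27, 0, 39, 22]
Pass 3: scan indices 3..6 for the minimum = 4 comparison(s); min is 0, place at index 2 -> [-10, -9, 0, 27, 11, 39, 22]
Pass 4: scan indices 4..6 for the minimum = 3 comparison(s); min is 11, place at index 3 -> [-10, -9, 0, 11, 27, 39, 22]
Pass 5: scan indices 5..6 for the minimum = 2 comparison(s); min is 22, place at index 4 -> [-10, -9, 0, 11, 22, 39, 27]
Pass 6: scan indices 6..6 for the minimum = 1 comparison(s); min is 27, place at index 5 -> [-10, -9, 0, 11, 22, 27, 39]
Selection sort always scans the whole unsorted suffix, so the count is (n-1) + (n-2) + ... + 1 = n(n-1)/2 = 7*6/2 = 21 regardless of the input order.
Total comparisons: 6 + 5 + 4 + 3 + 2 + 1 = 21


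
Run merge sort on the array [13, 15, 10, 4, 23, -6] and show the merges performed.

Divide and conquer:
  Merge [15] + [10] -> [10, 15]
  Merge [13] + [10, 15] -> [10, 13, 15]
  Merge [23] + [-6] -> [-6, 23]
  Merge [4] + [-6, 23] -> [-6, 4, 23]
  Merge [10, 13, 15] + [-6, 4, 23] -> [-6, 4, 10, 13, 15, 23]


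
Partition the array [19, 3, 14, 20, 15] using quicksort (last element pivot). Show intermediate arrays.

Partition 1: pivot=15 at index 2 -> [3, 14, 15, 20, 19]
Partition 2: pivot=14 at index 1 -> [3, 14, 15, 20, 19]
Partition 3: pivot=19 at index 3 -> [3, 14, 15, 19, 20]


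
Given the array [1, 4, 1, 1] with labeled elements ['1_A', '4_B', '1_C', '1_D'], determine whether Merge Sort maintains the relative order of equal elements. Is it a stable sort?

Trace Merge Sort on the labeled array (the key is the number; the letter only tracks identity):
  Merge [1_A] + [4_B] -> [1_A, 4_B]
  Merge [1_C] + [1_D] -> [1_C, 1_D]
  Merge [1_A, 4_B] + [1_C, 1_D] -> [1_A, 1_C, 1_D, 4_B]
Final order: [1_A, 1_C, 1_D, 4_B]
Equal keys:
  value 1: originally 1_A, 1_C, 1_D; after sorting 1_A, 1_C, 1_D -> order preserved
All equal keys kept their original relative order. Merge Sort is stable: when the heads of the two halves are equal the merge takes from the left half first.
Answer: Stable


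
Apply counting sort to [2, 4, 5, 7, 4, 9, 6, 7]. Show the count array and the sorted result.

Count array: [0, 0, 1, 0, 2, 1, 1, 2, 0, 1]
(count[i] = number of elements equal to i)
Cumulative count: [0, 0, 1, 1, 3, 4, 5, 7, 7, 8]
Sorted: [2, 4, 4, 5, 6, 7, 7, 9]


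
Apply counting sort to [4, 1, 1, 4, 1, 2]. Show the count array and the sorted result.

Count array: [0, 3, 1, 0, 2]
(count[i] = number of elements equal to i)
Cumulative count: [0, 3, 4, 4, 6]
Sorted: [1, 1, 1, 2, 4, 4]


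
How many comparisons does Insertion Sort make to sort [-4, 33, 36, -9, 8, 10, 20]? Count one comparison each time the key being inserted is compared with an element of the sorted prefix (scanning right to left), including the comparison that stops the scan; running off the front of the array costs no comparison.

Insert 33: -4 <= 33 (stop) = 1 comparison(s) -> [-4, 33, 36, -9, 8, 10, 20]
Insert 36: 33 <= 36 (stop) = 1 comparison(s) -> [-4, 33, 36, -9, 8, 10, 20]
Insert -9: 36 > -9 (shift), 33 > -9 (shift), -4 > -9 (shift), reached front = 3 comparison(s) -> [-9, -4, 33, 36, 8, 10, 20]
Insert 8: 36 > 8 (shift), 33 > 8 (shift), -4 <= 8 (stop) = 3 comparison(s) -> [-9, -4, 8, 33, 36, 10, 20]
Insert 10: 36 > 10 (shift), 33 > 10 (shift), 8 <= 10 (stop) = 3 comparison(s) -> [-9, -4, 8, 10, 33, 36, 20]
Insert 20: 36 > 20 (shift), 33 > 20 (shift), 10 <= 20 (stop) = 3 comparison(s) -> [-9, -4, 8, 10, 20, 33, 36]
Total comparisons: 1 + 1 + 3 + 3 + 3 + 3 = 14


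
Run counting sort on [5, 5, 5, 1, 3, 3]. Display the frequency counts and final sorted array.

Count array: [0, 1, 0, 2, 0, 3]
(count[i] = number of elements equal to i)
Cumulative count: [0, 1, 1, 3, 3, 6]
Sorted: [1, 3, 3, 5, 5, 5]


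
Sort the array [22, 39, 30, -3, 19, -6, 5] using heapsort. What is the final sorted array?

Build heap: [39, 22, 30, -3, 19, -6, 5]
Extract 39: [30, 22, 5, -3, 19, -6, 39]
Extract 30: [22, 19, 5, -3, -6, 30, 39]
Extract 22: [19, -3, 5, -6, 22, 30, 39]
Extract 19: [5, -3, -6, 19, 22, 30, 39]
Extract 5: [-3, -6, 5, 19, 22, 30, 39]
Extract -3: [-6, -3, 5, 19, 22, 30, 39]


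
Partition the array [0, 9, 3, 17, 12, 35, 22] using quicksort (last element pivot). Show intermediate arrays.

Partition 1: pivot=22 at index 5 -> [0, 9, 3, 17, 12, 22, 35]
Partition 2: pivot=12 at index 3 -> [0, 9, 3, 12, 17, 22, 35]
Partition 3: pivot=3 at index 1 -> [0, 3, 9, 12, 17, 22, 35]


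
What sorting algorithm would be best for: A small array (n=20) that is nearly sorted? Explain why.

Best choice: Insertion sort
Reason: Insertion sort is O(n) for nearly sorted arrays and has low overhead


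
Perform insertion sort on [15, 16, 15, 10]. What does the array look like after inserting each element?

First element 15 is already 'sorted'
Insert 16: shifted 0 elements -> [15, 16, 15, 10]
Insert 15: shifted 1 elements -> [15, 15, 16, 10]
Insert 10: shifted 3 elements -> [10, 15, 15, 16]


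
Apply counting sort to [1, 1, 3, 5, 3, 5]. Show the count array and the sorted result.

Count array: [0, 2, 0, 2, 0, 2]
(count[i] = number of elements equal to i)
Cumulative count: [0, 2, 2, 4, 4, 6]
Sorted: [1, 1, 3, 3, 5, 5]


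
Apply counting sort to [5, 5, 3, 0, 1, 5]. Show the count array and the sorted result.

Count array: [1, 1, 0, 1, 0, 3]
(count[i] = number of elements equal to i)
Cumulative count: [1, 2, 2, 3, 3, 6]
Sorted: [0, 1, 3, 5, 5, 5]


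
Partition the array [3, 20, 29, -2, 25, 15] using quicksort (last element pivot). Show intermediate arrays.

Partition 1: pivot=15 at index 2 -> [3, -2, 15, 20, 25, 29]
Partition 2: pivot=-2 at index 0 -> [-2, 3, 15, 20, 25, 29]
Partition 3: pivot=29 at index 5 -> [-2, 3, 15, 20, 25, 29]
Partition 4: pivot=25 at index 4 -> [-2, 3, 15, 20, 25, 29]


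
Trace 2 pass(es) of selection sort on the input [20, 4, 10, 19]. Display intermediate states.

Pass 1: Select minimum 4 at index 1, swap -> [4, 20, 10, 19]
Pass 2: Select minimum 10 at index 2, swap -> [4, 10, 20, 19]


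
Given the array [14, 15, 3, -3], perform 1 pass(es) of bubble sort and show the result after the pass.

After pass 1: [14, 3, -3, 15] (2 swaps)
Total swaps: 2


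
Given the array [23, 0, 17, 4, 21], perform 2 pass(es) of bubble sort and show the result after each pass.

After pass 1: [0, 17, 4, 21, 23] (4 swaps)
After pass 2: [0, 4, 17, 21, 23] (1 swaps)
Total swaps: 5


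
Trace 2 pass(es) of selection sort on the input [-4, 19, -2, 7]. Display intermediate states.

Pass 1: Select minimum -4 at index 0, swap -> [-4, 19, -2, 7]
Pass 2: Select minimum -2 at index 2, swap -> [-4, -2, 19, 7]


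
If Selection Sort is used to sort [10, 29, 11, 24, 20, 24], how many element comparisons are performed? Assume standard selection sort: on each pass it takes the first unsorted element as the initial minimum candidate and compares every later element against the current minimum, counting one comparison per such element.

Pass 1: scan indices 1..5 for the minimum = 5 comparison(s); min is 10, place at index 0 -> [10, 29, 11, 24, 20, 24]
Pass 2: scan indices 2..5 for the minimum = 4 comparison(s); min is 11, place at index 1 -> [10, 11, 29, 24, 20, 24]
Pass 3: scan indices 3..5 for the minimum = 3 comparison(s); min is 20, place at index 2 -> [10, 11, 20, 24, 29, 24]
Pass 4: scan indices 4..5 for the minimum = 2 comparison(s); min is 24, place at index 3 -> [10, 11, 20, 24, 29, 24]
Pass 5: scan indices 5..5 for the minimum = 1 comparison(s); min is 24, place at index 4 -> [10, 11, 20, 24, 24, 29]
Selection sort always scans the whole unsorted suffix, so the count is (n-1) + (n-2) + ... + 1 = n(n-1)/2 = 6*5/2 = 15 regardless of the input order.
Total comparisons: 5 + 4 + 3 + 2 + 1 = 15


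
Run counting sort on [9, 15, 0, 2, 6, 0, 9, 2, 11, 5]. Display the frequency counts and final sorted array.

Count array: [2, 0, 2, 0, 0, 1, 1, 0, 0, 2, 0, 1, 0, 0, 0, 1]
(count[i] = number of elements equal to i)
Cumulative count: [2, 2, 4, 4, 4, 5, 6, 6, 6, 8, 8, 9, 9, 9, 9, 10]
Sorted: [0, 0, 2, 2, 5, 6, 9, 9, 11, 15]


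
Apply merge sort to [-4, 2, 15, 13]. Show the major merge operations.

Divide and conquer:
  Merge [-4] + [2] -> [-4, 2]
  Merge [15] + [13] -> [13, 15]
  Merge [-4, 2] + [13, 15] -> [-4, 2, 13, 15]


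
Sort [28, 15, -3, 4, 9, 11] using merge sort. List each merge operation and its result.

Divide and conquer:
  Merge [15] + [-3] -> [-3, 15]
  Merge [28] + [-3, 15] -> [-3, 15, 28]
  Merge [9] + [11] -> [9, 11]
  Merge [4] + [9, 11] -> [4, 9, 11]
  Merge [-3, 15, 28] + [4, 9, 11] -> [-3, 4, 9, 11, 15, 28]


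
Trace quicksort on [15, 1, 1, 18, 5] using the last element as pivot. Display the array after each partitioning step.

Partition 1: pivot=5 at index 2 -> [1, 1, 5, 18, 15]
Partition 2: pivot=1 at index 1 -> [1, 1, 5, 18, 15]
Partition 3: pivot=15 at index 3 -> [1, 1, 5, 15, 18]


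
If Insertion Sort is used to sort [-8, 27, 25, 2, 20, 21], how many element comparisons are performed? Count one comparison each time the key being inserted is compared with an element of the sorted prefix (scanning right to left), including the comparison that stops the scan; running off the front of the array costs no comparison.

Insert 27: -8 <= 27 (stop) = 1 comparison(s) -> [-8, 27, 25, 2, 20, 21]
Insert 25: 27 > 25 (shift), -8 <= 25 (stop) = 2 comparison(s) -> [-8, 25, 27, 2, 20, 21]
Insert 2: 27 > 2 (shift), 25 > 2 (shift), -8 <= 2 (stop) = 3 comparison(s) -> [-8, 2, 25, 27, 20, 21]
Insert 20: 27 > 20 (shift), 25 > 20 (shift), 2 <= 20 (stop) = 3 comparison(s) -> [-8, 2, 20, 25, 27, 21]
Insert 21: 27 > 21 (shift), 25 > 21 (shift), 20 <= 21 (stop) = 3 comparison(s) -> [-8, 2, 20, 21, 25, 27]
Total comparisons: 1 + 2 + 3 + 3 + 3 = 12


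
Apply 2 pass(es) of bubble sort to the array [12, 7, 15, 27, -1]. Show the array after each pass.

After pass 1: [7, 12, 15, -1, 27] (2 swaps)
After pass 2: [7, 12, -1, 15, 27] (1 swaps)
Total swaps: 3


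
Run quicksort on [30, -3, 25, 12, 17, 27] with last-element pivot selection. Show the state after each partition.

Partition 1: pivot=27 at index 4 -> [-3, 25, 12, 17, 27, 30]
Partition 2: pivot=17 at index 2 -> [-3, 12, 17, 25, 27, 30]
Partition 3: pivot=12 at index 1 -> [-3, 12, 17, 25, 27, 30]


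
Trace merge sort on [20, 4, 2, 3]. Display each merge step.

Divide and conquer:
  Merge [20] + [4] -> [4, 20]
  Merge [2] + [3] -> [2, 3]
  Merge [4, 20] + [2, 3] -> [2, 3, 4, 20]


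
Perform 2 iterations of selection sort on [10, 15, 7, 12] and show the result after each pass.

Pass 1: Select minimum 7 at index 2, swap -> [7, 15, 10, 12]
Pass 2: Select minimum 10 at index 2, swap -> [7, 10, 15, 12]


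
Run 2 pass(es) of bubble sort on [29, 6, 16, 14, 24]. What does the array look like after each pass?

After pass 1: [6, 16, 14, 24, 29] (4 swaps)
After pass 2: [6, 14, 16, 24, 29] (1 swaps)
Total swaps: 5


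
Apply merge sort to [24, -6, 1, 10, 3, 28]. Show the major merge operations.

Divide and conquer:
  Merge [-6] + [1] -> [-6, 1]
  Merge [24] + [-6, 1] -> [-6, 1, 24]
  Merge [3] + [28] -> [3, 28]
  Merge [10] + [3, 28] -> [3, 10, 28]
  Merge [-6, 1, 24] + [3, 10, 28] -> [-6, 1, 3, 10, 24, 28]


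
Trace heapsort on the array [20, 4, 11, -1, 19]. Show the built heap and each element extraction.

Build heap: [20, 19, 11, -1, 4]
Extract 20: [19, 4, 11, -1, 20]
Extract 19: [11, 4, -1, 19, 20]
Extract 11: [4, -1, 11, 19, 20]
Extract 4: [-1, 4, 11, 19, 20]


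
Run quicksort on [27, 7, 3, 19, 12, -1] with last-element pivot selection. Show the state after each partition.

Partition 1: pivot=-1 at index 0 -> [-1, 7, 3, 19, 12, 27]
Partition 2: pivot=27 at index 5 -> [-1, 7, 3, 19, 12, 27]
Partition 3: pivot=12 at index 3 -> [-1, 7, 3, 12, 19, 27]
Partition 4: pivot=3 at index 1 -> [-1, 3, 7, 12, 19, 27]


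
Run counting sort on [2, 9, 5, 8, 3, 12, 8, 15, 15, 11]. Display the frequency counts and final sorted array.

Count array: [0, 0, 1, 1, 0, 1, 0, 0, 2, 1, 0, 1, 1, 0, 0, 2]
(count[i] = number of elements equal to i)
Cumulative count: [0, 0, 1, 2, 2, 3, 3, 3, 5, 6, 6, 7, 8, 8, 8, 10]
Sorted: [2, 3, 5, 8, 8, 9, 11, 12, 15, 15]


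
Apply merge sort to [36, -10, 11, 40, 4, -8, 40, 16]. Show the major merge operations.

Divide and conquer:
  Merge [36] + [-10] -> [-10, 36]
  Merge [11] + [40] -> [11, 40]
  Merge [-10, 36] + [11, 40] -> [-10, 11, 36, 40]
  Merge [4] + [-8] -> [-8, 4]
  Merge [40] + [16] -> [16, 40]
  Merge [-8, 4] + [16, 40] -> [-8, 4, 16, 40]
  Merge [-10, 11, 36, 40] + [-8, 4, 16, 40] -> [-10, -8, 4, 11, 16, 36, 40, 40]


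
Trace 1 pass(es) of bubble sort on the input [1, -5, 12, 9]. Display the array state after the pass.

After pass 1: [-5, 1, 9, 12] (2 swaps)
Total swaps: 2


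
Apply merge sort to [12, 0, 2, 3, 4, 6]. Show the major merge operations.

Divide and conquer:
  Merge [0] + [2] -> [0, 2]
  Merge [12] + [0, 2] -> [0, 2, 12]
  Merge [4] + [6] -> [4, 6]
  Merge [3] + [4, 6] -> [3, 4, 6]
  Merge [0, 2, 12] + [3, 4, 6] -> [0, 2, 3, 4, 6, 12]


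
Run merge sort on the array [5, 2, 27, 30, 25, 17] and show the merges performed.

Divide and conquer:
  Merge [2] + [27] -> [2, 27]
  Merge [5] + [2, 27] -> [2, 5, 27]
  Merge [25] + [17] -> [17, 25]
  Merge [30] + [17, 25] -> [17, 25, 30]
  Merge [2, 5, 27] + [17, 25, 30] -> [2, 5, 17, 25, 27, 30]


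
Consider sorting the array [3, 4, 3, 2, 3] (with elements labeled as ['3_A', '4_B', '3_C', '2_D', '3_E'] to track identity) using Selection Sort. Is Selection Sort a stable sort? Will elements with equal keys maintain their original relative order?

Trace Selection Sort on the labeled array (the key is the number; the letter only tracks identity):
  Pass 1: minimum of unsorted part is 2_D at index 3; swap it with 3_A at index 0 -> [2_D, 4_B, 3_C, 3_A, 3_E]
  Pass 2: minimum of unsorted part is 3_C at index 2; swap it with 4_B at index 1 -> [2_D, 3_C, 4_B, 3_A, 3_E]
  Pass 3: minimum of unsorted part is 3_A at index 3; swap it with 4_B at index 2 -> [2_D, 3_C, 3_A, 4_B, 3_E]
  Pass 4: minimum of unsorted part is 3_E at index 4; swap it with 4_B at index 3 -> [2_D, 3_C, 3_A, 3_E, 4_B]
Final order: [2_D, 3_C, 3_A, 3_E, 4_B]
Equal keys:
  value 3: originally 3_A, 3_C, 3_E; after sorting 3_C, 3_A, 3_E -> order changed
Equal keys were reordered, so Selection Sort is not stable: the long-range swap that moves the minimum into place can carry an element past an equal key. (One such input is enough; an unstable sort may happen to preserve order on other inputs, but it gives no guarantee.)
Answer: Not stable


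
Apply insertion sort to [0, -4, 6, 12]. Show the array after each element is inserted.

First element 0 is already 'sorted'
Insert -4: shifted 1 elements -> [-4, 0, 6, 12]
Insert 6: shifted 0 elements -> [-4, 0, 6, 12]
Insert 12: shifted 0 elements -> [-4, 0, 6, 12]


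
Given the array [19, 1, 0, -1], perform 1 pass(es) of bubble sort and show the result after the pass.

After pass 1: [1, 0, -1, 19] (3 swaps)
Total swaps: 3


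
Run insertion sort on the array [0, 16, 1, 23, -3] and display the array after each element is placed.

First element 0 is already 'sorted'
Insert 16: shifted 0 elements -> [0, 16, 1, 23, -3]
Insert 1: shifted 1 elements -> [0, 1, 16, 23, -3]
Insert 23: shifted 0 elements -> [0, 1, 16, 23, -3]
Insert -3: shifted 4 elements -> [-3, 0, 1, 16, 23]


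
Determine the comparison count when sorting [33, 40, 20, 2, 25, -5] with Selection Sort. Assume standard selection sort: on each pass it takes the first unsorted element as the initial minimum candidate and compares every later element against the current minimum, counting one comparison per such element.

Pass 1: scan indices 1..5 for the minimum = 5 comparison(s); min is -5, place at index 0 -> [-5, 40, 20, 2, 25, 33]
Pass 2: scan indices 2..5 for the minimum = 4 comparison(s); min is 2, place at index 1 -> [-5, 2, 20, 40, 25, 33]
Pass 3: scan indices 3..5 for the minimum = 3 comparison(s); min is 20, place at index 2 -> [-5, 2, 20, 40, 25, 33]
Pass 4: scan indices 4..5 for the minimum = 2 comparison(s); min is 25, place at index 3 -> [-5, 2, 20, 25, 40, 33]
Pass 5: scan indices 5..5 for the minimum = 1 comparison(s); min is 33, place at index 4 -> [-5, 2, 20, 25, 33, 40]
Selection sort always scans the whole unsorted suffix, so the count is (n-1) + (n-2) + ... + 1 = n(n-1)/2 = 6*5/2 = 15 regardless of the input order.
Total comparisons: 5 + 4 + 3 + 2 + 1 = 15


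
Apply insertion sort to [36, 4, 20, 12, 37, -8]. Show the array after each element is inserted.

First element 36 is already 'sorted'
Insert 4: shifted 1 elements -> [4, 36, 20, 12, 37, -8]
Insert 20: shifted 1 elements -> [4, 20, 36, 12, 37, -8]
Insert 12: shifted 2 elements -> [4, 12, 20, 36, 37, -8]
Insert 37: shifted 0 elements -> [4, 12, 20, 36, 37, -8]
Insert -8: shifted 5 elements -> [-8, 4, 12, 20, 36, 37]


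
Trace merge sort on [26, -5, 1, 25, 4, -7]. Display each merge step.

Divide and conquer:
  Merge [-5] + [1] -> [-5, 1]
  Merge [26] + [-5, 1] -> [-5, 1, 26]
  Merge [4] + [-7] -> [-7, 4]
  Merge [25] + [-7, 4] -> [-7, 4, 25]
  Merge [-5, 1, 26] + [-7, 4, 25] -> [-7, -5, 1, 4, 25, 26]


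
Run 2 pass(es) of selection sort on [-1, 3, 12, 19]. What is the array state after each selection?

Pass 1: Select minimum -1 at index 0, swap -> [-1, 3, 12, 19]
Pass 2: Select minimum 3 at index 1, swap -> [-1, 3, 12, 19]


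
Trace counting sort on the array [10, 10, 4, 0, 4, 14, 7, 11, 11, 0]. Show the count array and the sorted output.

Count array: [2, 0, 0, 0, 2, 0, 0, 1, 0, 0, 2, 2, 0, 0, 1]
(count[i] = number of elements equal to i)
Cumulative count: [2, 2, 2, 2, 4, 4, 4, 5, 5, 5, 7, 9, 9, 9, 10]
Sorted: [0, 0, 4, 4, 7, 10, 10, 11, 11, 14]


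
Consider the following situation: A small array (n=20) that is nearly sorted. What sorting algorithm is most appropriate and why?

Best choice: Insertion sort
Reason: Insertion sort is O(n) for nearly sorted arrays and has low overhead


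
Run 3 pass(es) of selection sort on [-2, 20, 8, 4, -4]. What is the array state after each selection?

Pass 1: Select minimum -4 at index 4, swap -> [-4, 20, 8, 4, -2]
Pass 2: Select minimum -2 at index 4, swap -> [-4, -2, 8, 4, 20]
Pass 3: Select minimum 4 at index 3, swap -> [-4, -2, 4, 8, 20]


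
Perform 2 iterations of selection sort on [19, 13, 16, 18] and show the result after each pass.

Pass 1: Select minimum 13 at index 1, swap -> [13, 19, 16, 18]
Pass 2: Select minimum 16 at index 2, swap -> [13, 16, 19, 18]


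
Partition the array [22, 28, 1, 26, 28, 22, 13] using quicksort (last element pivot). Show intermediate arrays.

Partition 1: pivot=13 at index 1 -> [1, 13, 22, 26, 28, 22, 28]
Partition 2: pivot=28 at index 6 -> [1, 13, 22, 26, 28, 22, 28]
Partition 3: pivot=22 at index 3 -> [1, 13, 22, 22, 28, 26, 28]
Partition 4: pivot=26 at index 4 -> [1, 13, 22, 22, 26, 28, 28]


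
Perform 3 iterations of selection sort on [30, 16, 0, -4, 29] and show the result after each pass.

Pass 1: Select minimum -4 at index 3, swap -> [-4, 16, 0, 30, 29]
Pass 2: Select minimum 0 at index 2, swap -> [-4, 0, 16, 30, 29]
Pass 3: Select minimum 16 at index 2, swap -> [-4, 0, 16, 30, 29]


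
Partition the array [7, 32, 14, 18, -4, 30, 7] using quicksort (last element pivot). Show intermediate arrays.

Partition 1: pivot=7 at index 2 -> [7, -4, 7, 18, 32, 30, 14]
Partition 2: pivot=-4 at index 0 -> [-4, 7, 7, 18, 32, 30, 14]
Partition 3: pivot=14 at index 3 -> [-4, 7, 7, 14, 32, 30, 18]
Partition 4: pivot=18 at index 4 -> [-4, 7, 7, 14, 18, 30, 32]
Partition 5: pivot=32 at index 6 -> [-4, 7, 7, 14, 18, 30, 32]


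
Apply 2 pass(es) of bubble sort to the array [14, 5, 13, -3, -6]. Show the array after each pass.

After pass 1: [5, 13, -3, -6, 14] (4 swaps)
After pass 2: [5, -3, -6, 13, 14] (2 swaps)
Total swaps: 6


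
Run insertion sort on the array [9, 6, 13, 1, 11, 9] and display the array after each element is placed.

First element 9 is already 'sorted'
Insert 6: shifted 1 elements -> [6, 9, 13, 1, 11, 9]
Insert 13: shifted 0 elements -> [6, 9, 13, 1, 11, 9]
Insert 1: shifted 3 elements -> [1, 6, 9, 13, 11, 9]
Insert 11: shifted 1 elements -> [1, 6, 9, 11, 13, 9]
Insert 9: shifted 2 elements -> [1, 6, 9, 9, 11, 13]


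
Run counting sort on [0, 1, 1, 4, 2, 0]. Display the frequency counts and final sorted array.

Count array: [2, 2, 1, 0, 1]
(count[i] = number of elements equal to i)
Cumulative count: [2, 4, 5, 5, 6]
Sorted: [0, 0, 1, 1, 2, 4]


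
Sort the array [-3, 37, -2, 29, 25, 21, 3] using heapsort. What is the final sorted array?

Build heap: [37, 29, 21, -3, 25, -2, 3]
Extract 37: [29, 25, 21, -3, 3, -2, 37]
Extract 29: [25, 3, 21, -3, -2, 29, 37]
Extract 25: [21, 3, -2, -3, 25, 29, 37]
Extract 21: [3, -3, -2, 21, 25, 29, 37]
Extract 3: [-2, -3, 3, 21, 25, 29, 37]
Extract -2: [-3, -2, 3, 21, 25, 29, 37]


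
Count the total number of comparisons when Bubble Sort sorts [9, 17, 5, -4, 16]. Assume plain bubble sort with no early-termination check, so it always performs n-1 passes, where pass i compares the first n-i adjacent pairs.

Pass 1: compare adjacent pairs (0,1)..(3,4) = 4 comparison(s), 3 swap(s) -> [9, 5, -4, 16, 17]
Pass 2: compare adjacent pairs (0,1)..(2,3) = 3 comparison(s), 2 swap(s) -> [5, -4, 9, 16, 17]
Pass 3: compare adjacent pairs (0,1)..(1,2) = 2 comparison(s), 1 swap(s) -> [-4, 5, 9, 16, 17]
Pass 4: compare adjacent pairs (0,1)..(0,1) = 1 comparison(s), 0 swap(s) -> [-4, 5, 9, 16, 17]
Total comparisons: 4 + 3 + 2 + 1 = 10
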